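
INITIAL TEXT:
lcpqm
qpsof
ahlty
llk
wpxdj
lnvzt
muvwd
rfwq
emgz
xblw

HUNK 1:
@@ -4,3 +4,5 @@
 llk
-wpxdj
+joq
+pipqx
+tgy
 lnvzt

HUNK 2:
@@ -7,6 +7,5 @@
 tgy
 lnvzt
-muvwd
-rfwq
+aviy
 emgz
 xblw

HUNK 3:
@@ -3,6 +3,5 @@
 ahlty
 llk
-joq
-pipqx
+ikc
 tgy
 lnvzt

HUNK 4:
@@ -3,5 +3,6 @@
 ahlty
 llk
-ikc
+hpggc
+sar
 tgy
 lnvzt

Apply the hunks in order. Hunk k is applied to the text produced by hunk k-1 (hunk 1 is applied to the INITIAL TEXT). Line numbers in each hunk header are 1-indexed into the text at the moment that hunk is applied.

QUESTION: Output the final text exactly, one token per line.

Answer: lcpqm
qpsof
ahlty
llk
hpggc
sar
tgy
lnvzt
aviy
emgz
xblw

Derivation:
Hunk 1: at line 4 remove [wpxdj] add [joq,pipqx,tgy] -> 12 lines: lcpqm qpsof ahlty llk joq pipqx tgy lnvzt muvwd rfwq emgz xblw
Hunk 2: at line 7 remove [muvwd,rfwq] add [aviy] -> 11 lines: lcpqm qpsof ahlty llk joq pipqx tgy lnvzt aviy emgz xblw
Hunk 3: at line 3 remove [joq,pipqx] add [ikc] -> 10 lines: lcpqm qpsof ahlty llk ikc tgy lnvzt aviy emgz xblw
Hunk 4: at line 3 remove [ikc] add [hpggc,sar] -> 11 lines: lcpqm qpsof ahlty llk hpggc sar tgy lnvzt aviy emgz xblw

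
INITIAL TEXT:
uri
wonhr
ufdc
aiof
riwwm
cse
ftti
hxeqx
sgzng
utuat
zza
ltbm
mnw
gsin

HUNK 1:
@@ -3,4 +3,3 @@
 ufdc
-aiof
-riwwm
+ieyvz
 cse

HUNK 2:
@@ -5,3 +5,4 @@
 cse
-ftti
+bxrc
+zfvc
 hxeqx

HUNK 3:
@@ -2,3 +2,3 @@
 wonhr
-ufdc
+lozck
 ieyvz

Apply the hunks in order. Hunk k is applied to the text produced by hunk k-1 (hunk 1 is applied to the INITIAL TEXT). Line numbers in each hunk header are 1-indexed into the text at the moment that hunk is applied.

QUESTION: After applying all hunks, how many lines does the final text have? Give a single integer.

Answer: 14

Derivation:
Hunk 1: at line 3 remove [aiof,riwwm] add [ieyvz] -> 13 lines: uri wonhr ufdc ieyvz cse ftti hxeqx sgzng utuat zza ltbm mnw gsin
Hunk 2: at line 5 remove [ftti] add [bxrc,zfvc] -> 14 lines: uri wonhr ufdc ieyvz cse bxrc zfvc hxeqx sgzng utuat zza ltbm mnw gsin
Hunk 3: at line 2 remove [ufdc] add [lozck] -> 14 lines: uri wonhr lozck ieyvz cse bxrc zfvc hxeqx sgzng utuat zza ltbm mnw gsin
Final line count: 14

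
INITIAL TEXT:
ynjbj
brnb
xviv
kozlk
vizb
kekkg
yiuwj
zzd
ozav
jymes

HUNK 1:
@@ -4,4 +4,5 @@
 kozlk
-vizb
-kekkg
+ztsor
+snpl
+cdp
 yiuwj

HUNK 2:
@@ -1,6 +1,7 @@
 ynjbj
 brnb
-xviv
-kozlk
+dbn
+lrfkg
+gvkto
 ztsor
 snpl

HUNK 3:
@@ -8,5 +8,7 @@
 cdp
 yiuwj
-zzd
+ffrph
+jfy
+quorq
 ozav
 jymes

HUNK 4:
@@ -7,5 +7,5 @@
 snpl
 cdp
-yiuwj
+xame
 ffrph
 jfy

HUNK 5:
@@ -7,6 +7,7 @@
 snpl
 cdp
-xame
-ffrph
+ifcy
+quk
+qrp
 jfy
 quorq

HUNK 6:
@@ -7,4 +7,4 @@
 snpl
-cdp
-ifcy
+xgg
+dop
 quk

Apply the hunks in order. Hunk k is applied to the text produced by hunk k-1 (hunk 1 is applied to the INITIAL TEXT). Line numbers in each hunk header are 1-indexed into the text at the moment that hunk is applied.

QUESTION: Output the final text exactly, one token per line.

Answer: ynjbj
brnb
dbn
lrfkg
gvkto
ztsor
snpl
xgg
dop
quk
qrp
jfy
quorq
ozav
jymes

Derivation:
Hunk 1: at line 4 remove [vizb,kekkg] add [ztsor,snpl,cdp] -> 11 lines: ynjbj brnb xviv kozlk ztsor snpl cdp yiuwj zzd ozav jymes
Hunk 2: at line 1 remove [xviv,kozlk] add [dbn,lrfkg,gvkto] -> 12 lines: ynjbj brnb dbn lrfkg gvkto ztsor snpl cdp yiuwj zzd ozav jymes
Hunk 3: at line 8 remove [zzd] add [ffrph,jfy,quorq] -> 14 lines: ynjbj brnb dbn lrfkg gvkto ztsor snpl cdp yiuwj ffrph jfy quorq ozav jymes
Hunk 4: at line 7 remove [yiuwj] add [xame] -> 14 lines: ynjbj brnb dbn lrfkg gvkto ztsor snpl cdp xame ffrph jfy quorq ozav jymes
Hunk 5: at line 7 remove [xame,ffrph] add [ifcy,quk,qrp] -> 15 lines: ynjbj brnb dbn lrfkg gvkto ztsor snpl cdp ifcy quk qrp jfy quorq ozav jymes
Hunk 6: at line 7 remove [cdp,ifcy] add [xgg,dop] -> 15 lines: ynjbj brnb dbn lrfkg gvkto ztsor snpl xgg dop quk qrp jfy quorq ozav jymes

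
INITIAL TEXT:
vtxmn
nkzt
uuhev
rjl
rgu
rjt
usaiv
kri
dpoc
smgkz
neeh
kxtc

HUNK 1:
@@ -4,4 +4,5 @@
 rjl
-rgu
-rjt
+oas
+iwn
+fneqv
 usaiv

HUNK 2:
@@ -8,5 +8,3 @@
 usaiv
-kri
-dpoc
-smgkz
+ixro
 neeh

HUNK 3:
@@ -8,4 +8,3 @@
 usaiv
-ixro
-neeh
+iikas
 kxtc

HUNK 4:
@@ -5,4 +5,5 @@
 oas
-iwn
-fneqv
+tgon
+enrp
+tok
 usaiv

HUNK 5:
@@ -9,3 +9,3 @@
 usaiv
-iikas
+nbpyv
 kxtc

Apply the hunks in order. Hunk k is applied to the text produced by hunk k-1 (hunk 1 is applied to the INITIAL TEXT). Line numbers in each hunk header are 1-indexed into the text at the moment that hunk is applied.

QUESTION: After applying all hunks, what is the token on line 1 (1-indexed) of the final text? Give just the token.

Hunk 1: at line 4 remove [rgu,rjt] add [oas,iwn,fneqv] -> 13 lines: vtxmn nkzt uuhev rjl oas iwn fneqv usaiv kri dpoc smgkz neeh kxtc
Hunk 2: at line 8 remove [kri,dpoc,smgkz] add [ixro] -> 11 lines: vtxmn nkzt uuhev rjl oas iwn fneqv usaiv ixro neeh kxtc
Hunk 3: at line 8 remove [ixro,neeh] add [iikas] -> 10 lines: vtxmn nkzt uuhev rjl oas iwn fneqv usaiv iikas kxtc
Hunk 4: at line 5 remove [iwn,fneqv] add [tgon,enrp,tok] -> 11 lines: vtxmn nkzt uuhev rjl oas tgon enrp tok usaiv iikas kxtc
Hunk 5: at line 9 remove [iikas] add [nbpyv] -> 11 lines: vtxmn nkzt uuhev rjl oas tgon enrp tok usaiv nbpyv kxtc
Final line 1: vtxmn

Answer: vtxmn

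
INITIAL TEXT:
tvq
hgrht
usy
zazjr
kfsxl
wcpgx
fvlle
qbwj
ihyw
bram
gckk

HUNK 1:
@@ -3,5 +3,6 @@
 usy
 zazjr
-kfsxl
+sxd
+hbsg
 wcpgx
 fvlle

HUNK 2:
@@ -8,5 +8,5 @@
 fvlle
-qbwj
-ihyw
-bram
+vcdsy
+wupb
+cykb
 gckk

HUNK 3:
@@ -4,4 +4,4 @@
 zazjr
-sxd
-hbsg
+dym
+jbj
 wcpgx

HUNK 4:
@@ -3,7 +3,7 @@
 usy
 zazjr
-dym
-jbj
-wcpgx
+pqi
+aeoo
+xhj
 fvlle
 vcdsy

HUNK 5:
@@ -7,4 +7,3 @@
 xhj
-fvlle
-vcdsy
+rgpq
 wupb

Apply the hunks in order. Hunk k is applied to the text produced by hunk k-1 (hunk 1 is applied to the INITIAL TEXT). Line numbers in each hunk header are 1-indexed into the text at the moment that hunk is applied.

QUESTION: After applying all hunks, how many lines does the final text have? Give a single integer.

Hunk 1: at line 3 remove [kfsxl] add [sxd,hbsg] -> 12 lines: tvq hgrht usy zazjr sxd hbsg wcpgx fvlle qbwj ihyw bram gckk
Hunk 2: at line 8 remove [qbwj,ihyw,bram] add [vcdsy,wupb,cykb] -> 12 lines: tvq hgrht usy zazjr sxd hbsg wcpgx fvlle vcdsy wupb cykb gckk
Hunk 3: at line 4 remove [sxd,hbsg] add [dym,jbj] -> 12 lines: tvq hgrht usy zazjr dym jbj wcpgx fvlle vcdsy wupb cykb gckk
Hunk 4: at line 3 remove [dym,jbj,wcpgx] add [pqi,aeoo,xhj] -> 12 lines: tvq hgrht usy zazjr pqi aeoo xhj fvlle vcdsy wupb cykb gckk
Hunk 5: at line 7 remove [fvlle,vcdsy] add [rgpq] -> 11 lines: tvq hgrht usy zazjr pqi aeoo xhj rgpq wupb cykb gckk
Final line count: 11

Answer: 11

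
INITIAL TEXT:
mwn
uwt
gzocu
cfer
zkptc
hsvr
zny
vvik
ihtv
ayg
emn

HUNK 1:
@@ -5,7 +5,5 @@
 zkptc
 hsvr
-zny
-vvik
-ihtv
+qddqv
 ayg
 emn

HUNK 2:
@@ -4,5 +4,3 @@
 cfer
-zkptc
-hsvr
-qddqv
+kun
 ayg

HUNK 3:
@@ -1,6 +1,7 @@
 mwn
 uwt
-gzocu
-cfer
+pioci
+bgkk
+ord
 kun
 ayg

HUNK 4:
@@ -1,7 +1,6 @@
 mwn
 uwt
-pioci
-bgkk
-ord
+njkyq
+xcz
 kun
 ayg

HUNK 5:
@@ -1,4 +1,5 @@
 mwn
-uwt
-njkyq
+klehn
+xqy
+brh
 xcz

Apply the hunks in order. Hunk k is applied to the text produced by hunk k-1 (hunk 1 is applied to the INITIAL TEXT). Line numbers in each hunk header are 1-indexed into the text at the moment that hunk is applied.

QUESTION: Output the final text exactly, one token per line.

Answer: mwn
klehn
xqy
brh
xcz
kun
ayg
emn

Derivation:
Hunk 1: at line 5 remove [zny,vvik,ihtv] add [qddqv] -> 9 lines: mwn uwt gzocu cfer zkptc hsvr qddqv ayg emn
Hunk 2: at line 4 remove [zkptc,hsvr,qddqv] add [kun] -> 7 lines: mwn uwt gzocu cfer kun ayg emn
Hunk 3: at line 1 remove [gzocu,cfer] add [pioci,bgkk,ord] -> 8 lines: mwn uwt pioci bgkk ord kun ayg emn
Hunk 4: at line 1 remove [pioci,bgkk,ord] add [njkyq,xcz] -> 7 lines: mwn uwt njkyq xcz kun ayg emn
Hunk 5: at line 1 remove [uwt,njkyq] add [klehn,xqy,brh] -> 8 lines: mwn klehn xqy brh xcz kun ayg emn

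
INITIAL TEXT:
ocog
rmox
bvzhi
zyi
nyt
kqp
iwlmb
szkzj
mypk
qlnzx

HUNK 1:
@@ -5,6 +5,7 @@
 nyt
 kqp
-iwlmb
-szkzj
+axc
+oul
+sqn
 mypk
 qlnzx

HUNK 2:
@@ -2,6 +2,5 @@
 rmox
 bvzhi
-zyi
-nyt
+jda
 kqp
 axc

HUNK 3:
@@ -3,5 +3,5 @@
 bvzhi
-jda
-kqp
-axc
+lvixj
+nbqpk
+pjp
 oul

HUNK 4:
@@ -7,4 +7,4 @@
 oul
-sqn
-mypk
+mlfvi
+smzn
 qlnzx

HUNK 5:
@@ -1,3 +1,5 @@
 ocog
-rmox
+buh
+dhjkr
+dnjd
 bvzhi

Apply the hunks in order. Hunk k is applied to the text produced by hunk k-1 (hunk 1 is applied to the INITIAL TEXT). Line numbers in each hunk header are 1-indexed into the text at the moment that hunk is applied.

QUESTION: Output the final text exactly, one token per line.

Hunk 1: at line 5 remove [iwlmb,szkzj] add [axc,oul,sqn] -> 11 lines: ocog rmox bvzhi zyi nyt kqp axc oul sqn mypk qlnzx
Hunk 2: at line 2 remove [zyi,nyt] add [jda] -> 10 lines: ocog rmox bvzhi jda kqp axc oul sqn mypk qlnzx
Hunk 3: at line 3 remove [jda,kqp,axc] add [lvixj,nbqpk,pjp] -> 10 lines: ocog rmox bvzhi lvixj nbqpk pjp oul sqn mypk qlnzx
Hunk 4: at line 7 remove [sqn,mypk] add [mlfvi,smzn] -> 10 lines: ocog rmox bvzhi lvixj nbqpk pjp oul mlfvi smzn qlnzx
Hunk 5: at line 1 remove [rmox] add [buh,dhjkr,dnjd] -> 12 lines: ocog buh dhjkr dnjd bvzhi lvixj nbqpk pjp oul mlfvi smzn qlnzx

Answer: ocog
buh
dhjkr
dnjd
bvzhi
lvixj
nbqpk
pjp
oul
mlfvi
smzn
qlnzx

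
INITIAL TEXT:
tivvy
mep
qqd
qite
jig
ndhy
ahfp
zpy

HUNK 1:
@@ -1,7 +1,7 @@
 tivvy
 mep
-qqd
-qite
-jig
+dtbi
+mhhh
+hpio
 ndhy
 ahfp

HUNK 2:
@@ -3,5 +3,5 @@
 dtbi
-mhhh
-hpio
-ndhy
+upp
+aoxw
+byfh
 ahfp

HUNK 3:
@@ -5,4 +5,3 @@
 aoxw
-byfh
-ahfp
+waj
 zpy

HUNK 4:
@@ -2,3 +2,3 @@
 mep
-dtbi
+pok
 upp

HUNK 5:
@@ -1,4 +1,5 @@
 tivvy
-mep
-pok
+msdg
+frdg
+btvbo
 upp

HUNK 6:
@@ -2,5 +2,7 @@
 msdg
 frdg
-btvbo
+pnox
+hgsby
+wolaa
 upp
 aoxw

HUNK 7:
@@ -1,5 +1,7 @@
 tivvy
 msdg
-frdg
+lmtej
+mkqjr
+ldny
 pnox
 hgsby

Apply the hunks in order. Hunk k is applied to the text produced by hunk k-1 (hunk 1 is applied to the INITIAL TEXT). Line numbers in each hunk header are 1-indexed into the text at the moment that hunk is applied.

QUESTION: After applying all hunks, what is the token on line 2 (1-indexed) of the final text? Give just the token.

Hunk 1: at line 1 remove [qqd,qite,jig] add [dtbi,mhhh,hpio] -> 8 lines: tivvy mep dtbi mhhh hpio ndhy ahfp zpy
Hunk 2: at line 3 remove [mhhh,hpio,ndhy] add [upp,aoxw,byfh] -> 8 lines: tivvy mep dtbi upp aoxw byfh ahfp zpy
Hunk 3: at line 5 remove [byfh,ahfp] add [waj] -> 7 lines: tivvy mep dtbi upp aoxw waj zpy
Hunk 4: at line 2 remove [dtbi] add [pok] -> 7 lines: tivvy mep pok upp aoxw waj zpy
Hunk 5: at line 1 remove [mep,pok] add [msdg,frdg,btvbo] -> 8 lines: tivvy msdg frdg btvbo upp aoxw waj zpy
Hunk 6: at line 2 remove [btvbo] add [pnox,hgsby,wolaa] -> 10 lines: tivvy msdg frdg pnox hgsby wolaa upp aoxw waj zpy
Hunk 7: at line 1 remove [frdg] add [lmtej,mkqjr,ldny] -> 12 lines: tivvy msdg lmtej mkqjr ldny pnox hgsby wolaa upp aoxw waj zpy
Final line 2: msdg

Answer: msdg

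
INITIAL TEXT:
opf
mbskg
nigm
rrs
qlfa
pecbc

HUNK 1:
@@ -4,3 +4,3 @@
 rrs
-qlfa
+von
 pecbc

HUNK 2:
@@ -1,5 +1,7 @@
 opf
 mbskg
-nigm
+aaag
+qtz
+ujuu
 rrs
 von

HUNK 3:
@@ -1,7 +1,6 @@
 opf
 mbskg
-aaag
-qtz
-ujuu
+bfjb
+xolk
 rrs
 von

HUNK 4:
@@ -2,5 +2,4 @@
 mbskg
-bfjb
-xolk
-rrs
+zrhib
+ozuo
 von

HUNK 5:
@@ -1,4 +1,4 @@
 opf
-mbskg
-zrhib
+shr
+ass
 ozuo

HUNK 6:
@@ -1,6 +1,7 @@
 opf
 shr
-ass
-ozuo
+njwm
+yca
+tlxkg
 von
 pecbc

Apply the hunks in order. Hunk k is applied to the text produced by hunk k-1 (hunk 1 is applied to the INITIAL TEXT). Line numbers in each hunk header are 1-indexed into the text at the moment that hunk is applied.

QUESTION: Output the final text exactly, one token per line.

Answer: opf
shr
njwm
yca
tlxkg
von
pecbc

Derivation:
Hunk 1: at line 4 remove [qlfa] add [von] -> 6 lines: opf mbskg nigm rrs von pecbc
Hunk 2: at line 1 remove [nigm] add [aaag,qtz,ujuu] -> 8 lines: opf mbskg aaag qtz ujuu rrs von pecbc
Hunk 3: at line 1 remove [aaag,qtz,ujuu] add [bfjb,xolk] -> 7 lines: opf mbskg bfjb xolk rrs von pecbc
Hunk 4: at line 2 remove [bfjb,xolk,rrs] add [zrhib,ozuo] -> 6 lines: opf mbskg zrhib ozuo von pecbc
Hunk 5: at line 1 remove [mbskg,zrhib] add [shr,ass] -> 6 lines: opf shr ass ozuo von pecbc
Hunk 6: at line 1 remove [ass,ozuo] add [njwm,yca,tlxkg] -> 7 lines: opf shr njwm yca tlxkg von pecbc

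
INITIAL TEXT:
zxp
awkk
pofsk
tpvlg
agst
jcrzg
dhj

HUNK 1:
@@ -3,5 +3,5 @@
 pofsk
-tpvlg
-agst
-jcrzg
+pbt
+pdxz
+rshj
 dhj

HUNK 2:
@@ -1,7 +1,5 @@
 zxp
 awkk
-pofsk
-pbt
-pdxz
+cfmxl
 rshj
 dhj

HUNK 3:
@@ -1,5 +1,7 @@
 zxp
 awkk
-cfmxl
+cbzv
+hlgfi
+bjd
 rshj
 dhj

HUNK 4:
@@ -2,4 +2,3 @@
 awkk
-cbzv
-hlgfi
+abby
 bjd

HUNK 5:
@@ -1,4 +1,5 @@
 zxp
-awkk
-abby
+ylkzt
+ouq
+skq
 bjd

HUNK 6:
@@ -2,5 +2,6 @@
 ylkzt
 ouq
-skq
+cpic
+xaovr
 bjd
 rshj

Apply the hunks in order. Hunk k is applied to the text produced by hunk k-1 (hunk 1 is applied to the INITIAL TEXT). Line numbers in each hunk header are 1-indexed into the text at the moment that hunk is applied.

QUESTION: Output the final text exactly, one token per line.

Answer: zxp
ylkzt
ouq
cpic
xaovr
bjd
rshj
dhj

Derivation:
Hunk 1: at line 3 remove [tpvlg,agst,jcrzg] add [pbt,pdxz,rshj] -> 7 lines: zxp awkk pofsk pbt pdxz rshj dhj
Hunk 2: at line 1 remove [pofsk,pbt,pdxz] add [cfmxl] -> 5 lines: zxp awkk cfmxl rshj dhj
Hunk 3: at line 1 remove [cfmxl] add [cbzv,hlgfi,bjd] -> 7 lines: zxp awkk cbzv hlgfi bjd rshj dhj
Hunk 4: at line 2 remove [cbzv,hlgfi] add [abby] -> 6 lines: zxp awkk abby bjd rshj dhj
Hunk 5: at line 1 remove [awkk,abby] add [ylkzt,ouq,skq] -> 7 lines: zxp ylkzt ouq skq bjd rshj dhj
Hunk 6: at line 2 remove [skq] add [cpic,xaovr] -> 8 lines: zxp ylkzt ouq cpic xaovr bjd rshj dhj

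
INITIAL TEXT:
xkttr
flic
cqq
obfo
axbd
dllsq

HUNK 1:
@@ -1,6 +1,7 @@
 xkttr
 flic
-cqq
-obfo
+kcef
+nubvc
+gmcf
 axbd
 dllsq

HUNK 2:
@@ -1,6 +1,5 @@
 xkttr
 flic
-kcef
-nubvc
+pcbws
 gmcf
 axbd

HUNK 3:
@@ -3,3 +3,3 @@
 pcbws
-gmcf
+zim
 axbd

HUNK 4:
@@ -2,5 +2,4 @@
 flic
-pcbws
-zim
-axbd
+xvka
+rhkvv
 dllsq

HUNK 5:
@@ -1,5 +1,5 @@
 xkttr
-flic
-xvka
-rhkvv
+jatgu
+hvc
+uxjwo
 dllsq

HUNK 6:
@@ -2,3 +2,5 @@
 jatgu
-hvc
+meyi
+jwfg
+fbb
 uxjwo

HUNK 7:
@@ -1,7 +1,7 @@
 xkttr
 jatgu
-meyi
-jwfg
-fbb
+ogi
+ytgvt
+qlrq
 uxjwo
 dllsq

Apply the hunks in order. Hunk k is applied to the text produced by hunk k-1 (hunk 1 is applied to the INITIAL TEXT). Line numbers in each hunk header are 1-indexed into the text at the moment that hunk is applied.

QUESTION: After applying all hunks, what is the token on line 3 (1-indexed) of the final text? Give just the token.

Answer: ogi

Derivation:
Hunk 1: at line 1 remove [cqq,obfo] add [kcef,nubvc,gmcf] -> 7 lines: xkttr flic kcef nubvc gmcf axbd dllsq
Hunk 2: at line 1 remove [kcef,nubvc] add [pcbws] -> 6 lines: xkttr flic pcbws gmcf axbd dllsq
Hunk 3: at line 3 remove [gmcf] add [zim] -> 6 lines: xkttr flic pcbws zim axbd dllsq
Hunk 4: at line 2 remove [pcbws,zim,axbd] add [xvka,rhkvv] -> 5 lines: xkttr flic xvka rhkvv dllsq
Hunk 5: at line 1 remove [flic,xvka,rhkvv] add [jatgu,hvc,uxjwo] -> 5 lines: xkttr jatgu hvc uxjwo dllsq
Hunk 6: at line 2 remove [hvc] add [meyi,jwfg,fbb] -> 7 lines: xkttr jatgu meyi jwfg fbb uxjwo dllsq
Hunk 7: at line 1 remove [meyi,jwfg,fbb] add [ogi,ytgvt,qlrq] -> 7 lines: xkttr jatgu ogi ytgvt qlrq uxjwo dllsq
Final line 3: ogi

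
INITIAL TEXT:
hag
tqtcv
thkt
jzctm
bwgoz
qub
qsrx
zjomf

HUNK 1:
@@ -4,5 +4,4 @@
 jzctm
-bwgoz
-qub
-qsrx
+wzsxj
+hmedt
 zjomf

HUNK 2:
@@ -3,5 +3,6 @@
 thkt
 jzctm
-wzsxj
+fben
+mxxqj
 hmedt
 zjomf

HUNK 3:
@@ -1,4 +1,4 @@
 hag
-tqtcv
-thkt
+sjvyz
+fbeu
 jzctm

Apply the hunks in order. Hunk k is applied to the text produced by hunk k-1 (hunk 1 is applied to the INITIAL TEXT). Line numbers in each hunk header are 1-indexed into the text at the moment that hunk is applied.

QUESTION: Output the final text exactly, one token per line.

Hunk 1: at line 4 remove [bwgoz,qub,qsrx] add [wzsxj,hmedt] -> 7 lines: hag tqtcv thkt jzctm wzsxj hmedt zjomf
Hunk 2: at line 3 remove [wzsxj] add [fben,mxxqj] -> 8 lines: hag tqtcv thkt jzctm fben mxxqj hmedt zjomf
Hunk 3: at line 1 remove [tqtcv,thkt] add [sjvyz,fbeu] -> 8 lines: hag sjvyz fbeu jzctm fben mxxqj hmedt zjomf

Answer: hag
sjvyz
fbeu
jzctm
fben
mxxqj
hmedt
zjomf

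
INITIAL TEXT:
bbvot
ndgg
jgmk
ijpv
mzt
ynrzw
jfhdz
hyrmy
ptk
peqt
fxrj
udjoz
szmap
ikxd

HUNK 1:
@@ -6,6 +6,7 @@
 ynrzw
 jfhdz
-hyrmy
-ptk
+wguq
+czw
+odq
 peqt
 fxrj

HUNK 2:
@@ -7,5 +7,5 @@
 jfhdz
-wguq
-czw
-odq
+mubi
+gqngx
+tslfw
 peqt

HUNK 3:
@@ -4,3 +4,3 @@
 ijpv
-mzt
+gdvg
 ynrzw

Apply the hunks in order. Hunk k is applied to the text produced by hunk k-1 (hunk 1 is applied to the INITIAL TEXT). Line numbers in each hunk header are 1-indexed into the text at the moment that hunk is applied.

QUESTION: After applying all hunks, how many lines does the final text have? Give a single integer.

Hunk 1: at line 6 remove [hyrmy,ptk] add [wguq,czw,odq] -> 15 lines: bbvot ndgg jgmk ijpv mzt ynrzw jfhdz wguq czw odq peqt fxrj udjoz szmap ikxd
Hunk 2: at line 7 remove [wguq,czw,odq] add [mubi,gqngx,tslfw] -> 15 lines: bbvot ndgg jgmk ijpv mzt ynrzw jfhdz mubi gqngx tslfw peqt fxrj udjoz szmap ikxd
Hunk 3: at line 4 remove [mzt] add [gdvg] -> 15 lines: bbvot ndgg jgmk ijpv gdvg ynrzw jfhdz mubi gqngx tslfw peqt fxrj udjoz szmap ikxd
Final line count: 15

Answer: 15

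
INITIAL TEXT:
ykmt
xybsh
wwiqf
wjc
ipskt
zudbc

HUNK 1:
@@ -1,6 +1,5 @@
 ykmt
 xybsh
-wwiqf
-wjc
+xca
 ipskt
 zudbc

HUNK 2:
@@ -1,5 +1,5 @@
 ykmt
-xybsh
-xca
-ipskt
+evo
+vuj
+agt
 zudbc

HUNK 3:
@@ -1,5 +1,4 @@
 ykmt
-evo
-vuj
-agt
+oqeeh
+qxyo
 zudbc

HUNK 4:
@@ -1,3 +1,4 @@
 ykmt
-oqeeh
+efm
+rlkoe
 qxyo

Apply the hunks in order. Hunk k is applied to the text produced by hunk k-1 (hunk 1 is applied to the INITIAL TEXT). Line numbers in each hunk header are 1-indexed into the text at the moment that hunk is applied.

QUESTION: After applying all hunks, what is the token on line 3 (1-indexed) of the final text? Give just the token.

Answer: rlkoe

Derivation:
Hunk 1: at line 1 remove [wwiqf,wjc] add [xca] -> 5 lines: ykmt xybsh xca ipskt zudbc
Hunk 2: at line 1 remove [xybsh,xca,ipskt] add [evo,vuj,agt] -> 5 lines: ykmt evo vuj agt zudbc
Hunk 3: at line 1 remove [evo,vuj,agt] add [oqeeh,qxyo] -> 4 lines: ykmt oqeeh qxyo zudbc
Hunk 4: at line 1 remove [oqeeh] add [efm,rlkoe] -> 5 lines: ykmt efm rlkoe qxyo zudbc
Final line 3: rlkoe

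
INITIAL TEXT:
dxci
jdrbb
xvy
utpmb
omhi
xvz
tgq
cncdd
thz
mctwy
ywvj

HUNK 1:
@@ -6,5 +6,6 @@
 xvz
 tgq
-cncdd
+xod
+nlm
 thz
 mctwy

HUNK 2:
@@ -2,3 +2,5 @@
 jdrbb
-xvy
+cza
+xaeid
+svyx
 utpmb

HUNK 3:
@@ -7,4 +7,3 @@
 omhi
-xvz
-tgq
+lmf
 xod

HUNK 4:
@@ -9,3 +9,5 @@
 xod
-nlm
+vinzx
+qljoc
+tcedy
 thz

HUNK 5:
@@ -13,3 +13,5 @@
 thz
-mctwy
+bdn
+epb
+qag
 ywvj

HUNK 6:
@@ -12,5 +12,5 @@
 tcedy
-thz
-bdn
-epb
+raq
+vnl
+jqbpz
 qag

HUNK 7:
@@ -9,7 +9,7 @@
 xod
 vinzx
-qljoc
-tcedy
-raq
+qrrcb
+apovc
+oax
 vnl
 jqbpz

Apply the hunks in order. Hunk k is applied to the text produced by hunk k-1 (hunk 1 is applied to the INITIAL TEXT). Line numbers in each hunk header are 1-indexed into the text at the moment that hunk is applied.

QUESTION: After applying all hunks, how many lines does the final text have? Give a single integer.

Answer: 17

Derivation:
Hunk 1: at line 6 remove [cncdd] add [xod,nlm] -> 12 lines: dxci jdrbb xvy utpmb omhi xvz tgq xod nlm thz mctwy ywvj
Hunk 2: at line 2 remove [xvy] add [cza,xaeid,svyx] -> 14 lines: dxci jdrbb cza xaeid svyx utpmb omhi xvz tgq xod nlm thz mctwy ywvj
Hunk 3: at line 7 remove [xvz,tgq] add [lmf] -> 13 lines: dxci jdrbb cza xaeid svyx utpmb omhi lmf xod nlm thz mctwy ywvj
Hunk 4: at line 9 remove [nlm] add [vinzx,qljoc,tcedy] -> 15 lines: dxci jdrbb cza xaeid svyx utpmb omhi lmf xod vinzx qljoc tcedy thz mctwy ywvj
Hunk 5: at line 13 remove [mctwy] add [bdn,epb,qag] -> 17 lines: dxci jdrbb cza xaeid svyx utpmb omhi lmf xod vinzx qljoc tcedy thz bdn epb qag ywvj
Hunk 6: at line 12 remove [thz,bdn,epb] add [raq,vnl,jqbpz] -> 17 lines: dxci jdrbb cza xaeid svyx utpmb omhi lmf xod vinzx qljoc tcedy raq vnl jqbpz qag ywvj
Hunk 7: at line 9 remove [qljoc,tcedy,raq] add [qrrcb,apovc,oax] -> 17 lines: dxci jdrbb cza xaeid svyx utpmb omhi lmf xod vinzx qrrcb apovc oax vnl jqbpz qag ywvj
Final line count: 17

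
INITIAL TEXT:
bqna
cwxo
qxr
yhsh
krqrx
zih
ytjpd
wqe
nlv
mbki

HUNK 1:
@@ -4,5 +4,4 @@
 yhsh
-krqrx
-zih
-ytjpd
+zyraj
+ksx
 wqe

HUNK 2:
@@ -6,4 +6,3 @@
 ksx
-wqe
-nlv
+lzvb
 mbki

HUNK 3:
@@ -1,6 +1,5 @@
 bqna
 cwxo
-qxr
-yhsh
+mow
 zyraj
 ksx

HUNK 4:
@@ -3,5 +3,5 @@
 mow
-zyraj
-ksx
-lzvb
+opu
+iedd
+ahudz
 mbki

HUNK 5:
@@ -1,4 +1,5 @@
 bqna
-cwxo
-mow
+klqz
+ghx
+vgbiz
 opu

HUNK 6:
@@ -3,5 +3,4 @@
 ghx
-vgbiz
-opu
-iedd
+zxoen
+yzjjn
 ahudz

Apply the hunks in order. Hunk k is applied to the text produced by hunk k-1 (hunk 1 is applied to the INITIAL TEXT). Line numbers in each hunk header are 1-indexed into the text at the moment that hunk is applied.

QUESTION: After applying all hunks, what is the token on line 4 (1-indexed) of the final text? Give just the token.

Hunk 1: at line 4 remove [krqrx,zih,ytjpd] add [zyraj,ksx] -> 9 lines: bqna cwxo qxr yhsh zyraj ksx wqe nlv mbki
Hunk 2: at line 6 remove [wqe,nlv] add [lzvb] -> 8 lines: bqna cwxo qxr yhsh zyraj ksx lzvb mbki
Hunk 3: at line 1 remove [qxr,yhsh] add [mow] -> 7 lines: bqna cwxo mow zyraj ksx lzvb mbki
Hunk 4: at line 3 remove [zyraj,ksx,lzvb] add [opu,iedd,ahudz] -> 7 lines: bqna cwxo mow opu iedd ahudz mbki
Hunk 5: at line 1 remove [cwxo,mow] add [klqz,ghx,vgbiz] -> 8 lines: bqna klqz ghx vgbiz opu iedd ahudz mbki
Hunk 6: at line 3 remove [vgbiz,opu,iedd] add [zxoen,yzjjn] -> 7 lines: bqna klqz ghx zxoen yzjjn ahudz mbki
Final line 4: zxoen

Answer: zxoen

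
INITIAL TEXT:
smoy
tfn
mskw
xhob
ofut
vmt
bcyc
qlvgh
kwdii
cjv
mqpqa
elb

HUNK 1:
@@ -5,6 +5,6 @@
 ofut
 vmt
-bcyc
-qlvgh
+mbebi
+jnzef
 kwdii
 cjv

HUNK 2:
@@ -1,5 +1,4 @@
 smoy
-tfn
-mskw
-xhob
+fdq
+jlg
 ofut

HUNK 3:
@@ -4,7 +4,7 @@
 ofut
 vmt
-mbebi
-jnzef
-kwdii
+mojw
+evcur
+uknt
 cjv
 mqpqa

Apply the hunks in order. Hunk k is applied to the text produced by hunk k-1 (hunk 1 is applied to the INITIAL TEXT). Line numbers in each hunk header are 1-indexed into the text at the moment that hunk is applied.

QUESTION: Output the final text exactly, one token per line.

Answer: smoy
fdq
jlg
ofut
vmt
mojw
evcur
uknt
cjv
mqpqa
elb

Derivation:
Hunk 1: at line 5 remove [bcyc,qlvgh] add [mbebi,jnzef] -> 12 lines: smoy tfn mskw xhob ofut vmt mbebi jnzef kwdii cjv mqpqa elb
Hunk 2: at line 1 remove [tfn,mskw,xhob] add [fdq,jlg] -> 11 lines: smoy fdq jlg ofut vmt mbebi jnzef kwdii cjv mqpqa elb
Hunk 3: at line 4 remove [mbebi,jnzef,kwdii] add [mojw,evcur,uknt] -> 11 lines: smoy fdq jlg ofut vmt mojw evcur uknt cjv mqpqa elb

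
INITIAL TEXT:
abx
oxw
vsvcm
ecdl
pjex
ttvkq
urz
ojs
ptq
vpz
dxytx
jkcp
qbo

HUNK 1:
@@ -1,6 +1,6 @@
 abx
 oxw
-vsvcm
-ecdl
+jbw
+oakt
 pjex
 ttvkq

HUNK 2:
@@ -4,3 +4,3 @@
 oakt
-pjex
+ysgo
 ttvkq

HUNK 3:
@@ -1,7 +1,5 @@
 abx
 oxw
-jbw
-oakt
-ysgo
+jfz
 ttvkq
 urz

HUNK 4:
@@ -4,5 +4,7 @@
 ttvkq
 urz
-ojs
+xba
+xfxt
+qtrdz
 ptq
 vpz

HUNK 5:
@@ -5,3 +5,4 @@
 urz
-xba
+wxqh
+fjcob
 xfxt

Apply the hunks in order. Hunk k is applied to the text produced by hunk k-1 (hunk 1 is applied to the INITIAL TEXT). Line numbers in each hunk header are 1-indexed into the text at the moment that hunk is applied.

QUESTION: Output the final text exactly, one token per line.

Hunk 1: at line 1 remove [vsvcm,ecdl] add [jbw,oakt] -> 13 lines: abx oxw jbw oakt pjex ttvkq urz ojs ptq vpz dxytx jkcp qbo
Hunk 2: at line 4 remove [pjex] add [ysgo] -> 13 lines: abx oxw jbw oakt ysgo ttvkq urz ojs ptq vpz dxytx jkcp qbo
Hunk 3: at line 1 remove [jbw,oakt,ysgo] add [jfz] -> 11 lines: abx oxw jfz ttvkq urz ojs ptq vpz dxytx jkcp qbo
Hunk 4: at line 4 remove [ojs] add [xba,xfxt,qtrdz] -> 13 lines: abx oxw jfz ttvkq urz xba xfxt qtrdz ptq vpz dxytx jkcp qbo
Hunk 5: at line 5 remove [xba] add [wxqh,fjcob] -> 14 lines: abx oxw jfz ttvkq urz wxqh fjcob xfxt qtrdz ptq vpz dxytx jkcp qbo

Answer: abx
oxw
jfz
ttvkq
urz
wxqh
fjcob
xfxt
qtrdz
ptq
vpz
dxytx
jkcp
qbo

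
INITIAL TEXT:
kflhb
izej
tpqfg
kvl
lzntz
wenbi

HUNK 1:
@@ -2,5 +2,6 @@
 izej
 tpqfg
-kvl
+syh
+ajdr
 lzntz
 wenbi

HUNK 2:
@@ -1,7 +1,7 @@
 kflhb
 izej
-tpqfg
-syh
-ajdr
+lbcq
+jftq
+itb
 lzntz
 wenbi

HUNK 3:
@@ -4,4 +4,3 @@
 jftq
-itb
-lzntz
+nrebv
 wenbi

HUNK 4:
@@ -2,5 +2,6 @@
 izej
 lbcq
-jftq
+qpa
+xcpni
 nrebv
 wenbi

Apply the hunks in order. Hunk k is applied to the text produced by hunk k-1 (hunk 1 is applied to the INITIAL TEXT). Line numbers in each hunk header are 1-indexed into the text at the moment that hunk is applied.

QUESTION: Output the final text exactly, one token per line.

Hunk 1: at line 2 remove [kvl] add [syh,ajdr] -> 7 lines: kflhb izej tpqfg syh ajdr lzntz wenbi
Hunk 2: at line 1 remove [tpqfg,syh,ajdr] add [lbcq,jftq,itb] -> 7 lines: kflhb izej lbcq jftq itb lzntz wenbi
Hunk 3: at line 4 remove [itb,lzntz] add [nrebv] -> 6 lines: kflhb izej lbcq jftq nrebv wenbi
Hunk 4: at line 2 remove [jftq] add [qpa,xcpni] -> 7 lines: kflhb izej lbcq qpa xcpni nrebv wenbi

Answer: kflhb
izej
lbcq
qpa
xcpni
nrebv
wenbi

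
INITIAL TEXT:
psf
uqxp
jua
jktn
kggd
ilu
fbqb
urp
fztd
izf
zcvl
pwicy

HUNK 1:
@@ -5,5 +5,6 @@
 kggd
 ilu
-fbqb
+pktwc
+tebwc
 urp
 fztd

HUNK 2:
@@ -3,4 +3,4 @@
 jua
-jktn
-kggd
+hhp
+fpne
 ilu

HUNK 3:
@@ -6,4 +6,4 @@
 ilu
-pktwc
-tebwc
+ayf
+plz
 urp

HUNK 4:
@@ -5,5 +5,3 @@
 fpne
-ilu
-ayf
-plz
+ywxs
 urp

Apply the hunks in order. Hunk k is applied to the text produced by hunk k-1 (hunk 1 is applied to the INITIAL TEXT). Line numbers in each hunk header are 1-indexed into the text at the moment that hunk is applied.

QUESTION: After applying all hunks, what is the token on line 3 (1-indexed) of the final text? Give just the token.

Hunk 1: at line 5 remove [fbqb] add [pktwc,tebwc] -> 13 lines: psf uqxp jua jktn kggd ilu pktwc tebwc urp fztd izf zcvl pwicy
Hunk 2: at line 3 remove [jktn,kggd] add [hhp,fpne] -> 13 lines: psf uqxp jua hhp fpne ilu pktwc tebwc urp fztd izf zcvl pwicy
Hunk 3: at line 6 remove [pktwc,tebwc] add [ayf,plz] -> 13 lines: psf uqxp jua hhp fpne ilu ayf plz urp fztd izf zcvl pwicy
Hunk 4: at line 5 remove [ilu,ayf,plz] add [ywxs] -> 11 lines: psf uqxp jua hhp fpne ywxs urp fztd izf zcvl pwicy
Final line 3: jua

Answer: jua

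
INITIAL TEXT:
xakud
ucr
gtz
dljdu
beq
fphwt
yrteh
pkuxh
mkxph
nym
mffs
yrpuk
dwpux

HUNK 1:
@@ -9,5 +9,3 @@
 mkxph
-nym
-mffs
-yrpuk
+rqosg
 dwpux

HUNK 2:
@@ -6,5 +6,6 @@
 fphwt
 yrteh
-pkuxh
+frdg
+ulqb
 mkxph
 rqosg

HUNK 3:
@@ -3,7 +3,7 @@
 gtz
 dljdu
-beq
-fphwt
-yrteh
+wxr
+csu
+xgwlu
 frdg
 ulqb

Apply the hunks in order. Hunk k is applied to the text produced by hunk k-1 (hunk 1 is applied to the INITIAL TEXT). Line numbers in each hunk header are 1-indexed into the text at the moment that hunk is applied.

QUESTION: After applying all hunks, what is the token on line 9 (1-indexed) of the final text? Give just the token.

Answer: ulqb

Derivation:
Hunk 1: at line 9 remove [nym,mffs,yrpuk] add [rqosg] -> 11 lines: xakud ucr gtz dljdu beq fphwt yrteh pkuxh mkxph rqosg dwpux
Hunk 2: at line 6 remove [pkuxh] add [frdg,ulqb] -> 12 lines: xakud ucr gtz dljdu beq fphwt yrteh frdg ulqb mkxph rqosg dwpux
Hunk 3: at line 3 remove [beq,fphwt,yrteh] add [wxr,csu,xgwlu] -> 12 lines: xakud ucr gtz dljdu wxr csu xgwlu frdg ulqb mkxph rqosg dwpux
Final line 9: ulqb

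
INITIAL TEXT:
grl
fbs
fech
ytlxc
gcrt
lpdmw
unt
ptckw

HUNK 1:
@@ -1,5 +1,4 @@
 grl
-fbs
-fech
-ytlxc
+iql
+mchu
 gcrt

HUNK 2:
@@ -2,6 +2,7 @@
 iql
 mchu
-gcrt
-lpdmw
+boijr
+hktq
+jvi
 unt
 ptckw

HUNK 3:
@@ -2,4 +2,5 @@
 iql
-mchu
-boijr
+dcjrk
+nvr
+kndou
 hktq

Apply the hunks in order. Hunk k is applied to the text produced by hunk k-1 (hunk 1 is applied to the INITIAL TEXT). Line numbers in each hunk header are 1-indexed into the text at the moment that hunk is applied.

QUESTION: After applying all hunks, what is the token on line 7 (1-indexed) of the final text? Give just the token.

Answer: jvi

Derivation:
Hunk 1: at line 1 remove [fbs,fech,ytlxc] add [iql,mchu] -> 7 lines: grl iql mchu gcrt lpdmw unt ptckw
Hunk 2: at line 2 remove [gcrt,lpdmw] add [boijr,hktq,jvi] -> 8 lines: grl iql mchu boijr hktq jvi unt ptckw
Hunk 3: at line 2 remove [mchu,boijr] add [dcjrk,nvr,kndou] -> 9 lines: grl iql dcjrk nvr kndou hktq jvi unt ptckw
Final line 7: jvi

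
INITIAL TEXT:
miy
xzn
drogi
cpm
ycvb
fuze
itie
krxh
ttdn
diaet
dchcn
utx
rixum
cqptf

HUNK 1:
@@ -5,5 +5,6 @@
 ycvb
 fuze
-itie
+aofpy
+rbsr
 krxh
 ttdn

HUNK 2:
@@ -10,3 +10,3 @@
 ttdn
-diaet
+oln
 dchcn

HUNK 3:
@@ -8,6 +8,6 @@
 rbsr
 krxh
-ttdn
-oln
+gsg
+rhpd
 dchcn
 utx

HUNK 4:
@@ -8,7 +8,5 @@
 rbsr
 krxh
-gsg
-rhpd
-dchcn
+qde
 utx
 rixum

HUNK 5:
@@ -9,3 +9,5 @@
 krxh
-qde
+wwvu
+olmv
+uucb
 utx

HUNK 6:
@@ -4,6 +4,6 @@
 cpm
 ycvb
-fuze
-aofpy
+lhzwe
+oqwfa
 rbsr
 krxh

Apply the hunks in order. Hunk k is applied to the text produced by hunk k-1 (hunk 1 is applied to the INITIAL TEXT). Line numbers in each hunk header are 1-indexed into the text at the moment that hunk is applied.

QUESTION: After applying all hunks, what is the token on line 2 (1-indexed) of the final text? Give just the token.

Hunk 1: at line 5 remove [itie] add [aofpy,rbsr] -> 15 lines: miy xzn drogi cpm ycvb fuze aofpy rbsr krxh ttdn diaet dchcn utx rixum cqptf
Hunk 2: at line 10 remove [diaet] add [oln] -> 15 lines: miy xzn drogi cpm ycvb fuze aofpy rbsr krxh ttdn oln dchcn utx rixum cqptf
Hunk 3: at line 8 remove [ttdn,oln] add [gsg,rhpd] -> 15 lines: miy xzn drogi cpm ycvb fuze aofpy rbsr krxh gsg rhpd dchcn utx rixum cqptf
Hunk 4: at line 8 remove [gsg,rhpd,dchcn] add [qde] -> 13 lines: miy xzn drogi cpm ycvb fuze aofpy rbsr krxh qde utx rixum cqptf
Hunk 5: at line 9 remove [qde] add [wwvu,olmv,uucb] -> 15 lines: miy xzn drogi cpm ycvb fuze aofpy rbsr krxh wwvu olmv uucb utx rixum cqptf
Hunk 6: at line 4 remove [fuze,aofpy] add [lhzwe,oqwfa] -> 15 lines: miy xzn drogi cpm ycvb lhzwe oqwfa rbsr krxh wwvu olmv uucb utx rixum cqptf
Final line 2: xzn

Answer: xzn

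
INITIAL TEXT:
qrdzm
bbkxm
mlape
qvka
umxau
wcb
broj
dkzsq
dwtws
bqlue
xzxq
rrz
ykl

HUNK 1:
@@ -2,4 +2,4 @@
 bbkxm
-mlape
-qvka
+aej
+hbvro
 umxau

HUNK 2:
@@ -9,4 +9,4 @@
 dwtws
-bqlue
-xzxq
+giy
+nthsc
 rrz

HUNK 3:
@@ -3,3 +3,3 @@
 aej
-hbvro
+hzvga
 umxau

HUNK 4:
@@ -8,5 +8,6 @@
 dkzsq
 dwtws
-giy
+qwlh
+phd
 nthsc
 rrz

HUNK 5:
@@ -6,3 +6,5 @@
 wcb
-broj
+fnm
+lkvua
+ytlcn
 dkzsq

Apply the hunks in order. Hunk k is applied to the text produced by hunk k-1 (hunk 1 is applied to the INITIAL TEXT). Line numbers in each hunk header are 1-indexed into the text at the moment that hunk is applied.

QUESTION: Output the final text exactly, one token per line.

Hunk 1: at line 2 remove [mlape,qvka] add [aej,hbvro] -> 13 lines: qrdzm bbkxm aej hbvro umxau wcb broj dkzsq dwtws bqlue xzxq rrz ykl
Hunk 2: at line 9 remove [bqlue,xzxq] add [giy,nthsc] -> 13 lines: qrdzm bbkxm aej hbvro umxau wcb broj dkzsq dwtws giy nthsc rrz ykl
Hunk 3: at line 3 remove [hbvro] add [hzvga] -> 13 lines: qrdzm bbkxm aej hzvga umxau wcb broj dkzsq dwtws giy nthsc rrz ykl
Hunk 4: at line 8 remove [giy] add [qwlh,phd] -> 14 lines: qrdzm bbkxm aej hzvga umxau wcb broj dkzsq dwtws qwlh phd nthsc rrz ykl
Hunk 5: at line 6 remove [broj] add [fnm,lkvua,ytlcn] -> 16 lines: qrdzm bbkxm aej hzvga umxau wcb fnm lkvua ytlcn dkzsq dwtws qwlh phd nthsc rrz ykl

Answer: qrdzm
bbkxm
aej
hzvga
umxau
wcb
fnm
lkvua
ytlcn
dkzsq
dwtws
qwlh
phd
nthsc
rrz
ykl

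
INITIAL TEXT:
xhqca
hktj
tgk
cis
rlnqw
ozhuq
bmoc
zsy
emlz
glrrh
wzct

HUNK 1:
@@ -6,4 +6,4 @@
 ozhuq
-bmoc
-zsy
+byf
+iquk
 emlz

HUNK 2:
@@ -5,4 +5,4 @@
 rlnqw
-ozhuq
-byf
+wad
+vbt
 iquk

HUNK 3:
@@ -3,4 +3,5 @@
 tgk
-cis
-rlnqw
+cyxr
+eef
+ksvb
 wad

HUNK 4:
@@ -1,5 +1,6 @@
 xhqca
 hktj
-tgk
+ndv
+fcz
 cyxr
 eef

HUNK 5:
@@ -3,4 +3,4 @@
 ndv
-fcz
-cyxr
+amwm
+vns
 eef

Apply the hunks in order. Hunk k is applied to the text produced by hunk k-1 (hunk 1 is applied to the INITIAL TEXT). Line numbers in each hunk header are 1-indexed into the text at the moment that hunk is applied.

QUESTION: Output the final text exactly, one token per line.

Hunk 1: at line 6 remove [bmoc,zsy] add [byf,iquk] -> 11 lines: xhqca hktj tgk cis rlnqw ozhuq byf iquk emlz glrrh wzct
Hunk 2: at line 5 remove [ozhuq,byf] add [wad,vbt] -> 11 lines: xhqca hktj tgk cis rlnqw wad vbt iquk emlz glrrh wzct
Hunk 3: at line 3 remove [cis,rlnqw] add [cyxr,eef,ksvb] -> 12 lines: xhqca hktj tgk cyxr eef ksvb wad vbt iquk emlz glrrh wzct
Hunk 4: at line 1 remove [tgk] add [ndv,fcz] -> 13 lines: xhqca hktj ndv fcz cyxr eef ksvb wad vbt iquk emlz glrrh wzct
Hunk 5: at line 3 remove [fcz,cyxr] add [amwm,vns] -> 13 lines: xhqca hktj ndv amwm vns eef ksvb wad vbt iquk emlz glrrh wzct

Answer: xhqca
hktj
ndv
amwm
vns
eef
ksvb
wad
vbt
iquk
emlz
glrrh
wzct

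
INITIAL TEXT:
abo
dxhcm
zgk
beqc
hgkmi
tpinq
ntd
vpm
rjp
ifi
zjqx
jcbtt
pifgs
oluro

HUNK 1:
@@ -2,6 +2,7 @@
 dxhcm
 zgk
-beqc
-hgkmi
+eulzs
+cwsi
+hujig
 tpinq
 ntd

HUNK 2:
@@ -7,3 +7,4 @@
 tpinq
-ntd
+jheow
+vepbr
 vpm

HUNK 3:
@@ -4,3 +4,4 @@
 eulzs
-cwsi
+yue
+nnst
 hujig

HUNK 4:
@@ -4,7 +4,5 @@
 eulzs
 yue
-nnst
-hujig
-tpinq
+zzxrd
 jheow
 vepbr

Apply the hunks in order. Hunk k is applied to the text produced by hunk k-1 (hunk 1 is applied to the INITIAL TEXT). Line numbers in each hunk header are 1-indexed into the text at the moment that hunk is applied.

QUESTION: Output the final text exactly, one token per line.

Answer: abo
dxhcm
zgk
eulzs
yue
zzxrd
jheow
vepbr
vpm
rjp
ifi
zjqx
jcbtt
pifgs
oluro

Derivation:
Hunk 1: at line 2 remove [beqc,hgkmi] add [eulzs,cwsi,hujig] -> 15 lines: abo dxhcm zgk eulzs cwsi hujig tpinq ntd vpm rjp ifi zjqx jcbtt pifgs oluro
Hunk 2: at line 7 remove [ntd] add [jheow,vepbr] -> 16 lines: abo dxhcm zgk eulzs cwsi hujig tpinq jheow vepbr vpm rjp ifi zjqx jcbtt pifgs oluro
Hunk 3: at line 4 remove [cwsi] add [yue,nnst] -> 17 lines: abo dxhcm zgk eulzs yue nnst hujig tpinq jheow vepbr vpm rjp ifi zjqx jcbtt pifgs oluro
Hunk 4: at line 4 remove [nnst,hujig,tpinq] add [zzxrd] -> 15 lines: abo dxhcm zgk eulzs yue zzxrd jheow vepbr vpm rjp ifi zjqx jcbtt pifgs oluro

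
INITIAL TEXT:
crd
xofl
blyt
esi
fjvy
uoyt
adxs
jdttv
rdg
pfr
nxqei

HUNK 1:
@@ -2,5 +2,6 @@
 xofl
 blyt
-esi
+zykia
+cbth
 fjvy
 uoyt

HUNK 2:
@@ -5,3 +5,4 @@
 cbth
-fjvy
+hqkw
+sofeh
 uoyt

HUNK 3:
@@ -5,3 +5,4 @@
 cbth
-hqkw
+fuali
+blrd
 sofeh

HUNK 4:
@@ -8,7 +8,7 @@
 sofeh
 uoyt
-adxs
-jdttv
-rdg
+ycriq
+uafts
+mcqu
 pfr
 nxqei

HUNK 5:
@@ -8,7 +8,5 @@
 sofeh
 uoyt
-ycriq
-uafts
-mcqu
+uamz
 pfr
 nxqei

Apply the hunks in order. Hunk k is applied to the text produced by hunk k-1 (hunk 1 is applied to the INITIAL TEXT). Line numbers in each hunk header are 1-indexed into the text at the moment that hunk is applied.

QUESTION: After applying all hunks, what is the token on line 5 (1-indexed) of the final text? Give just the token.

Answer: cbth

Derivation:
Hunk 1: at line 2 remove [esi] add [zykia,cbth] -> 12 lines: crd xofl blyt zykia cbth fjvy uoyt adxs jdttv rdg pfr nxqei
Hunk 2: at line 5 remove [fjvy] add [hqkw,sofeh] -> 13 lines: crd xofl blyt zykia cbth hqkw sofeh uoyt adxs jdttv rdg pfr nxqei
Hunk 3: at line 5 remove [hqkw] add [fuali,blrd] -> 14 lines: crd xofl blyt zykia cbth fuali blrd sofeh uoyt adxs jdttv rdg pfr nxqei
Hunk 4: at line 8 remove [adxs,jdttv,rdg] add [ycriq,uafts,mcqu] -> 14 lines: crd xofl blyt zykia cbth fuali blrd sofeh uoyt ycriq uafts mcqu pfr nxqei
Hunk 5: at line 8 remove [ycriq,uafts,mcqu] add [uamz] -> 12 lines: crd xofl blyt zykia cbth fuali blrd sofeh uoyt uamz pfr nxqei
Final line 5: cbth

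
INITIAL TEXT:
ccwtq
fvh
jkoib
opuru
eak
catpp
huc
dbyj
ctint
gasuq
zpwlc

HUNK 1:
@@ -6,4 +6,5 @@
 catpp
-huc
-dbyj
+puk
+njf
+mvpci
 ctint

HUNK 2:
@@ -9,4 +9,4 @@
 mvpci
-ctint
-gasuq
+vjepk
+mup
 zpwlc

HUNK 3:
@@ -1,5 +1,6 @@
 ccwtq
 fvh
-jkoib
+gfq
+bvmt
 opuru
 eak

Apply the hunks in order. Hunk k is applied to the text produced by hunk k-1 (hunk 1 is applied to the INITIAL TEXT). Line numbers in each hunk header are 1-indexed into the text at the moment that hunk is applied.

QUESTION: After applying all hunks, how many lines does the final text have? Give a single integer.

Answer: 13

Derivation:
Hunk 1: at line 6 remove [huc,dbyj] add [puk,njf,mvpci] -> 12 lines: ccwtq fvh jkoib opuru eak catpp puk njf mvpci ctint gasuq zpwlc
Hunk 2: at line 9 remove [ctint,gasuq] add [vjepk,mup] -> 12 lines: ccwtq fvh jkoib opuru eak catpp puk njf mvpci vjepk mup zpwlc
Hunk 3: at line 1 remove [jkoib] add [gfq,bvmt] -> 13 lines: ccwtq fvh gfq bvmt opuru eak catpp puk njf mvpci vjepk mup zpwlc
Final line count: 13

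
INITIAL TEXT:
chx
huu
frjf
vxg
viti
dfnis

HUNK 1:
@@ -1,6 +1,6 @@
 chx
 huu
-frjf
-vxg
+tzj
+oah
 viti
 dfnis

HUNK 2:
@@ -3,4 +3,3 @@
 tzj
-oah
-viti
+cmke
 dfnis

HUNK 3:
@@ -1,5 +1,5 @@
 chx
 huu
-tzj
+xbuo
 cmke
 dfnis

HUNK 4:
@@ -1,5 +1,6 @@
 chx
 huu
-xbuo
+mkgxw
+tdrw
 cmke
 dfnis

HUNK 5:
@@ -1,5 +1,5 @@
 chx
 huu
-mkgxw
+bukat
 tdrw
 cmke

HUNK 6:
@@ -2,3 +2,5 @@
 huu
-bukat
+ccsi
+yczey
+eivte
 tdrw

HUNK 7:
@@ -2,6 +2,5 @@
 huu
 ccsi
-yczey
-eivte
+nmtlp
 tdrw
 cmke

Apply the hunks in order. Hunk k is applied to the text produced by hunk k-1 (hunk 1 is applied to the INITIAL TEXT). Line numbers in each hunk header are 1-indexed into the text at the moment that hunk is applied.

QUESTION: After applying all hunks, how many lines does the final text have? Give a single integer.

Hunk 1: at line 1 remove [frjf,vxg] add [tzj,oah] -> 6 lines: chx huu tzj oah viti dfnis
Hunk 2: at line 3 remove [oah,viti] add [cmke] -> 5 lines: chx huu tzj cmke dfnis
Hunk 3: at line 1 remove [tzj] add [xbuo] -> 5 lines: chx huu xbuo cmke dfnis
Hunk 4: at line 1 remove [xbuo] add [mkgxw,tdrw] -> 6 lines: chx huu mkgxw tdrw cmke dfnis
Hunk 5: at line 1 remove [mkgxw] add [bukat] -> 6 lines: chx huu bukat tdrw cmke dfnis
Hunk 6: at line 2 remove [bukat] add [ccsi,yczey,eivte] -> 8 lines: chx huu ccsi yczey eivte tdrw cmke dfnis
Hunk 7: at line 2 remove [yczey,eivte] add [nmtlp] -> 7 lines: chx huu ccsi nmtlp tdrw cmke dfnis
Final line count: 7

Answer: 7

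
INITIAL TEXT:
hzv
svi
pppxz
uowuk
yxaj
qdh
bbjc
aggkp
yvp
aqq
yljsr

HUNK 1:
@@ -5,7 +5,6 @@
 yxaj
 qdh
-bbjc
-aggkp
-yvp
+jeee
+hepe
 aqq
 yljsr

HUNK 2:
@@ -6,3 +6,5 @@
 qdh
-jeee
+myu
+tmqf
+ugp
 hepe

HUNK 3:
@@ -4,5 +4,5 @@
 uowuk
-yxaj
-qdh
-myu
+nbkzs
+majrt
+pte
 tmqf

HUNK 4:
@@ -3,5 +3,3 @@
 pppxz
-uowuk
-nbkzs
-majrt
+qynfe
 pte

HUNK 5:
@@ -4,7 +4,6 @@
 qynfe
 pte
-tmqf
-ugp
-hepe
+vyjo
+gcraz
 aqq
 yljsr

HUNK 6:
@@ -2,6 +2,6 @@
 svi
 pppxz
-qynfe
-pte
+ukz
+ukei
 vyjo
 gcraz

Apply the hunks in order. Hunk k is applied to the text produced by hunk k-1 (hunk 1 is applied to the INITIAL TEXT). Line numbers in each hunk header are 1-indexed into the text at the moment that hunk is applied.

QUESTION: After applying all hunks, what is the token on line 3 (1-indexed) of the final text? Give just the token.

Answer: pppxz

Derivation:
Hunk 1: at line 5 remove [bbjc,aggkp,yvp] add [jeee,hepe] -> 10 lines: hzv svi pppxz uowuk yxaj qdh jeee hepe aqq yljsr
Hunk 2: at line 6 remove [jeee] add [myu,tmqf,ugp] -> 12 lines: hzv svi pppxz uowuk yxaj qdh myu tmqf ugp hepe aqq yljsr
Hunk 3: at line 4 remove [yxaj,qdh,myu] add [nbkzs,majrt,pte] -> 12 lines: hzv svi pppxz uowuk nbkzs majrt pte tmqf ugp hepe aqq yljsr
Hunk 4: at line 3 remove [uowuk,nbkzs,majrt] add [qynfe] -> 10 lines: hzv svi pppxz qynfe pte tmqf ugp hepe aqq yljsr
Hunk 5: at line 4 remove [tmqf,ugp,hepe] add [vyjo,gcraz] -> 9 lines: hzv svi pppxz qynfe pte vyjo gcraz aqq yljsr
Hunk 6: at line 2 remove [qynfe,pte] add [ukz,ukei] -> 9 lines: hzv svi pppxz ukz ukei vyjo gcraz aqq yljsr
Final line 3: pppxz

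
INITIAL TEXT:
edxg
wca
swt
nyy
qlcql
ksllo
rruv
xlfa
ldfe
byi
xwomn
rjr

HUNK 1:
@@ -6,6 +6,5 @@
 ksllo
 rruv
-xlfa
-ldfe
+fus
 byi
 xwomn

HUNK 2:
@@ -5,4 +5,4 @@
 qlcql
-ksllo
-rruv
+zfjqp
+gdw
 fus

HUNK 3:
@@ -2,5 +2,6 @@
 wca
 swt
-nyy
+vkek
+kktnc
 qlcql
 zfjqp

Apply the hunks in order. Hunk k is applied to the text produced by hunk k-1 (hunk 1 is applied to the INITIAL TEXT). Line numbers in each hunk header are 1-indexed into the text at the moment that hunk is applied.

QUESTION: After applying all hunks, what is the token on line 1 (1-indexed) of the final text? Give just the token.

Answer: edxg

Derivation:
Hunk 1: at line 6 remove [xlfa,ldfe] add [fus] -> 11 lines: edxg wca swt nyy qlcql ksllo rruv fus byi xwomn rjr
Hunk 2: at line 5 remove [ksllo,rruv] add [zfjqp,gdw] -> 11 lines: edxg wca swt nyy qlcql zfjqp gdw fus byi xwomn rjr
Hunk 3: at line 2 remove [nyy] add [vkek,kktnc] -> 12 lines: edxg wca swt vkek kktnc qlcql zfjqp gdw fus byi xwomn rjr
Final line 1: edxg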